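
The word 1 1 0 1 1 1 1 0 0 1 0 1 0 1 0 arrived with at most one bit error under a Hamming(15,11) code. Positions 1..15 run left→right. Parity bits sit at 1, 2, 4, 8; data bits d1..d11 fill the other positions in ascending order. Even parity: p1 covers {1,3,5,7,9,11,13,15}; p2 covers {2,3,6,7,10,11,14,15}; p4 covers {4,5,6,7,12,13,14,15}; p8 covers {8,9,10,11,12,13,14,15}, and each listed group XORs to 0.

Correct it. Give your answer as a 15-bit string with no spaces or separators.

s1 (pos 1,3,5,7,9,11,13,15): 1⊕0⊕1⊕1⊕0⊕0⊕0⊕0 = 1
s2 (pos 2,3,6,7,10,11,14,15): 1⊕0⊕1⊕1⊕1⊕0⊕1⊕0 = 1
s4 (pos 4,5,6,7,12,13,14,15): 1⊕1⊕1⊕1⊕1⊕0⊕1⊕0 = 0
s8 (pos 8,9,10,11,12,13,14,15): 0⊕0⊕1⊕0⊕1⊕0⊕1⊕0 = 1
Syndrome s8…s1 = 1011 → error at position 11.
Flip position 11: 110111100101010 → 110111100111010

110111100111010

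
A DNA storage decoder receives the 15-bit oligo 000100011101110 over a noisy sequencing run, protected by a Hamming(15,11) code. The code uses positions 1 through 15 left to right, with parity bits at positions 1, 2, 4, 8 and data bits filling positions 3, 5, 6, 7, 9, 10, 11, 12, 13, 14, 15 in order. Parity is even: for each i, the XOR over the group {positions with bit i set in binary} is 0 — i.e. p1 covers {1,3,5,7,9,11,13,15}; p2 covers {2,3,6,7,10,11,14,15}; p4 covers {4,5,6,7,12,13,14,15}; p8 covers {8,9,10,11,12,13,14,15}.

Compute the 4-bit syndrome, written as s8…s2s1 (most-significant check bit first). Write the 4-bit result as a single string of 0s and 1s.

0000

s1 (pos 1,3,5,7,9,11,13,15): 0⊕0⊕0⊕0⊕1⊕0⊕1⊕0 = 0
s2 (pos 2,3,6,7,10,11,14,15): 0⊕0⊕0⊕0⊕1⊕0⊕1⊕0 = 0
s4 (pos 4,5,6,7,12,13,14,15): 1⊕0⊕0⊕0⊕1⊕1⊕1⊕0 = 0
s8 (pos 8,9,10,11,12,13,14,15): 1⊕1⊕1⊕0⊕1⊕1⊕1⊕0 = 0
Syndrome s8…s1 = 0000 → no error.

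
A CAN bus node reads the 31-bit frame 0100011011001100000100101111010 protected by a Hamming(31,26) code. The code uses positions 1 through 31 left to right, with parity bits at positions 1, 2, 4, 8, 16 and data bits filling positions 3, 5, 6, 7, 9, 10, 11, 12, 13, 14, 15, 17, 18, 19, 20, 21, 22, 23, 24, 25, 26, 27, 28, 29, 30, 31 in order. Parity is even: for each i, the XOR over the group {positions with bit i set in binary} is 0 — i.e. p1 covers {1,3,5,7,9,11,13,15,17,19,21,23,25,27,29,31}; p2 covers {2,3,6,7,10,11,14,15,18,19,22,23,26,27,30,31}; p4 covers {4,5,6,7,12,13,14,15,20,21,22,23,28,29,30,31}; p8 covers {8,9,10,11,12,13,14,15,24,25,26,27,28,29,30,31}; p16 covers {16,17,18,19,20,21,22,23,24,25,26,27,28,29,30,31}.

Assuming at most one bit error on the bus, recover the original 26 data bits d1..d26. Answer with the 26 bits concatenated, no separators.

s1 (pos 1,3,5,7,9,11,13,15,17,19,21,23,25,27,29,31): 0⊕0⊕0⊕1⊕1⊕0⊕1⊕0⊕0⊕0⊕0⊕1⊕1⊕1⊕0⊕0 = 0
s2 (pos 2,3,6,7,10,11,14,15,18,19,22,23,26,27,30,31): 1⊕0⊕1⊕1⊕1⊕0⊕1⊕0⊕0⊕0⊕0⊕1⊕1⊕1⊕1⊕0 = 1
s4 (pos 4,5,6,7,12,13,14,15,20,21,22,23,28,29,30,31): 0⊕0⊕1⊕1⊕0⊕1⊕1⊕0⊕1⊕0⊕0⊕1⊕1⊕0⊕1⊕0 = 0
s8 (pos 8,9,10,11,12,13,14,15,24,25,26,27,28,29,30,31): 0⊕1⊕1⊕0⊕0⊕1⊕1⊕0⊕0⊕1⊕1⊕1⊕1⊕0⊕1⊕0 = 1
s16 (pos 16,17,18,19,20,21,22,23,24,25,26,27,28,29,30,31): 0⊕0⊕0⊕0⊕1⊕0⊕0⊕1⊕0⊕1⊕1⊕1⊕1⊕0⊕1⊕0 = 1
Syndrome s16…s1 = 11010 → error at position 26.
Flip position 26: 0100011011001100000100101111010 → 0100011011001100000100101011010
Read data bits from positions 3,5,6,7,9,10,11,12,13,14,15,17,18,19,20,21,22,23,24,25,26,27,28,29,30,31: 00111100110000100101011010

00111100110000100101011010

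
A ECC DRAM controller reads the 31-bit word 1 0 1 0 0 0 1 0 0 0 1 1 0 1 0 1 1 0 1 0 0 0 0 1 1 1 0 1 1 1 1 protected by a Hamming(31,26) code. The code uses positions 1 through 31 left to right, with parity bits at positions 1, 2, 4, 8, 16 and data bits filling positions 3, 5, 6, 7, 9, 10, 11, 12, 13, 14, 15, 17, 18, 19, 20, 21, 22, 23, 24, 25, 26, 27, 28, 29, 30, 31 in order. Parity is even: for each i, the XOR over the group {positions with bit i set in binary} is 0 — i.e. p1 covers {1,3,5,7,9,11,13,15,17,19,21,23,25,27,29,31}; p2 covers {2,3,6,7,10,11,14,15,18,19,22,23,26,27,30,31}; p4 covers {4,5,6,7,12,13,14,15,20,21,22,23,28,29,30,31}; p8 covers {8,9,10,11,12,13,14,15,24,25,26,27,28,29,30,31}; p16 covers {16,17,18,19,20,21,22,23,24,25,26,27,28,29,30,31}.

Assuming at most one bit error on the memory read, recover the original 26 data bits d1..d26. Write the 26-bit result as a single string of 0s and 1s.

s1 (pos 1,3,5,7,9,11,13,15,17,19,21,23,25,27,29,31): 1⊕1⊕0⊕1⊕0⊕1⊕0⊕0⊕1⊕1⊕0⊕0⊕1⊕0⊕1⊕1 = 1
s2 (pos 2,3,6,7,10,11,14,15,18,19,22,23,26,27,30,31): 0⊕1⊕0⊕1⊕0⊕1⊕1⊕0⊕0⊕1⊕0⊕0⊕1⊕0⊕1⊕1 = 0
s4 (pos 4,5,6,7,12,13,14,15,20,21,22,23,28,29,30,31): 0⊕0⊕0⊕1⊕1⊕0⊕1⊕0⊕0⊕0⊕0⊕0⊕1⊕1⊕1⊕1 = 1
s8 (pos 8,9,10,11,12,13,14,15,24,25,26,27,28,29,30,31): 0⊕0⊕0⊕1⊕1⊕0⊕1⊕0⊕1⊕1⊕1⊕0⊕1⊕1⊕1⊕1 = 0
s16 (pos 16,17,18,19,20,21,22,23,24,25,26,27,28,29,30,31): 1⊕1⊕0⊕1⊕0⊕0⊕0⊕0⊕1⊕1⊕1⊕0⊕1⊕1⊕1⊕1 = 0
Syndrome s16…s1 = 00101 → error at position 5.
Flip position 5: 1010001000110101101000011101111 → 1010101000110101101000011101111
Read data bits from positions 3,5,6,7,9,10,11,12,13,14,15,17,18,19,20,21,22,23,24,25,26,27,28,29,30,31: 11010011010101000011101111

11010011010101000011101111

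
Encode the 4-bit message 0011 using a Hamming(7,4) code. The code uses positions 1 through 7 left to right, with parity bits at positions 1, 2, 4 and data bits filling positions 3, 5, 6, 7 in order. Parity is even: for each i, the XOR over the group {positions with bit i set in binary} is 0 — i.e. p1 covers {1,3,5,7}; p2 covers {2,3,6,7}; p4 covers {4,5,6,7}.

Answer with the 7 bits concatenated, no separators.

Place data at non-parity positions: p1 p2 0 p4 0 1 1
p1 (pos 1,3,5,7): XOR of data positions = 0⊕0⊕1 = 1
p2 (pos 2,3,6,7): XOR of data positions = 0⊕1⊕1 = 0
p4 (pos 4,5,6,7): XOR of data positions = 0⊕1⊕1 = 0
Codeword: 1000011

1000011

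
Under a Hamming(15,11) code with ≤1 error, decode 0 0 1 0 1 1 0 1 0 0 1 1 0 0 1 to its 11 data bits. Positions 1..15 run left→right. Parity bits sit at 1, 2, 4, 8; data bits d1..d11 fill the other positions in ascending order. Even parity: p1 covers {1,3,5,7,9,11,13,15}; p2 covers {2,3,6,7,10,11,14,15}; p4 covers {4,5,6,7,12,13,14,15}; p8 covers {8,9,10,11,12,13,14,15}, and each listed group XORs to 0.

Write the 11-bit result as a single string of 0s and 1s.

s1 (pos 1,3,5,7,9,11,13,15): 0⊕1⊕1⊕0⊕0⊕1⊕0⊕1 = 0
s2 (pos 2,3,6,7,10,11,14,15): 0⊕1⊕1⊕0⊕0⊕1⊕0⊕1 = 0
s4 (pos 4,5,6,7,12,13,14,15): 0⊕1⊕1⊕0⊕1⊕0⊕0⊕1 = 0
s8 (pos 8,9,10,11,12,13,14,15): 1⊕0⊕0⊕1⊕1⊕0⊕0⊕1 = 0
Syndrome s8…s1 = 0000 → no error.
Read data bits from positions 3,5,6,7,9,10,11,12,13,14,15: 11100011001

11100011001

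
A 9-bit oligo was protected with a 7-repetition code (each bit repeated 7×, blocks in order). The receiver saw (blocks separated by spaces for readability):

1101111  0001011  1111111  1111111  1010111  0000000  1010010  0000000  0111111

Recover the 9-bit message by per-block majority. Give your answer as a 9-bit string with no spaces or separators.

Block 1 (1101111): 6 ones → 1
Block 2 (0001011): 3 ones → 0
Block 3 (1111111): 7 ones → 1
Block 4 (1111111): 7 ones → 1
Block 5 (1010111): 5 ones → 1
Block 6 (0000000): 0 ones → 0
Block 7 (1010010): 3 ones → 0
Block 8 (0000000): 0 ones → 0
Block 9 (0111111): 6 ones → 1

101110001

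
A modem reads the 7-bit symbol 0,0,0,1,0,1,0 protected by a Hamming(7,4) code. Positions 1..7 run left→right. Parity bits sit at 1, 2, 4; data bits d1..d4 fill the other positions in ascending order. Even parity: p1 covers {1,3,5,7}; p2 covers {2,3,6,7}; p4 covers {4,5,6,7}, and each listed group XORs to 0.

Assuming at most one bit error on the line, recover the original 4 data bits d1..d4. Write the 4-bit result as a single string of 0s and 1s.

0010

s1 (pos 1,3,5,7): 0⊕0⊕0⊕0 = 0
s2 (pos 2,3,6,7): 0⊕0⊕1⊕0 = 1
s4 (pos 4,5,6,7): 1⊕0⊕1⊕0 = 0
Syndrome s4…s1 = 010 → error at position 2.
Flip position 2: 0001010 → 0101010
Read data bits from positions 3,5,6,7: 0010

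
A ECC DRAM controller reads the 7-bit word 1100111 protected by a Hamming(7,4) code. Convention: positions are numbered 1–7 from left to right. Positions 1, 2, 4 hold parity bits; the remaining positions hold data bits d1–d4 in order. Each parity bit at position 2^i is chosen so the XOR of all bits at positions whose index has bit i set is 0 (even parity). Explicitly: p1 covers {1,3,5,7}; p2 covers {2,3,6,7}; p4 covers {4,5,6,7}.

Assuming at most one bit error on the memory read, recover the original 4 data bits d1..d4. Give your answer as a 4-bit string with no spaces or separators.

s1 (pos 1,3,5,7): 1⊕0⊕1⊕1 = 1
s2 (pos 2,3,6,7): 1⊕0⊕1⊕1 = 1
s4 (pos 4,5,6,7): 0⊕1⊕1⊕1 = 1
Syndrome s4…s1 = 111 → error at position 7.
Flip position 7: 1100111 → 1100110
Read data bits from positions 3,5,6,7: 0110

0110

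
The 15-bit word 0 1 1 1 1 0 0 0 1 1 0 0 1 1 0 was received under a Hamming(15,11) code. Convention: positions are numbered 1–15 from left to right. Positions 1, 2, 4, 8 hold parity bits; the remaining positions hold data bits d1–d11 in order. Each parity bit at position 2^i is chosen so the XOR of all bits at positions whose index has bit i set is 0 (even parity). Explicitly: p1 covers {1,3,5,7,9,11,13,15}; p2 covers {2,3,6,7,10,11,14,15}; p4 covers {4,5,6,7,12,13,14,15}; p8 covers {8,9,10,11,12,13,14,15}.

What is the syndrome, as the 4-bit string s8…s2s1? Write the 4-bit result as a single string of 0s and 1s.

s1 (pos 1,3,5,7,9,11,13,15): 0⊕1⊕1⊕0⊕1⊕0⊕1⊕0 = 0
s2 (pos 2,3,6,7,10,11,14,15): 1⊕1⊕0⊕0⊕1⊕0⊕1⊕0 = 0
s4 (pos 4,5,6,7,12,13,14,15): 1⊕1⊕0⊕0⊕0⊕1⊕1⊕0 = 0
s8 (pos 8,9,10,11,12,13,14,15): 0⊕1⊕1⊕0⊕0⊕1⊕1⊕0 = 0
Syndrome s8…s1 = 0000 → no error.

0000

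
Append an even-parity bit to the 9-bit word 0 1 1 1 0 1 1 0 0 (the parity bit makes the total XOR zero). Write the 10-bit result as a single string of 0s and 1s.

XOR of the 9 data bits: 0⊕1⊕1⊕1⊕0⊕1⊕1⊕0⊕0 = 1
Parity bit = 1 (so all 10 bits XOR to 0).

0111011001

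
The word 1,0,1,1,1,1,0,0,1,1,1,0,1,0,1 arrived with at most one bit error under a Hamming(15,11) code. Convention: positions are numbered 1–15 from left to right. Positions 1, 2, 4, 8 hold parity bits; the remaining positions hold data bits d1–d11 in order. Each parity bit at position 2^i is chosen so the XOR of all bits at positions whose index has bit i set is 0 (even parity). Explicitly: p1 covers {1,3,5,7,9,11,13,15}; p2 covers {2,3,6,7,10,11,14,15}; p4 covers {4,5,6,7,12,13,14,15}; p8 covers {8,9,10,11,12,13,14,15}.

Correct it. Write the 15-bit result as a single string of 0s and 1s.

s1 (pos 1,3,5,7,9,11,13,15): 1⊕1⊕1⊕0⊕1⊕1⊕1⊕1 = 1
s2 (pos 2,3,6,7,10,11,14,15): 0⊕1⊕1⊕0⊕1⊕1⊕0⊕1 = 1
s4 (pos 4,5,6,7,12,13,14,15): 1⊕1⊕1⊕0⊕0⊕1⊕0⊕1 = 1
s8 (pos 8,9,10,11,12,13,14,15): 0⊕1⊕1⊕1⊕0⊕1⊕0⊕1 = 1
Syndrome s8…s1 = 1111 → error at position 15.
Flip position 15: 101111001110101 → 101111001110100

101111001110100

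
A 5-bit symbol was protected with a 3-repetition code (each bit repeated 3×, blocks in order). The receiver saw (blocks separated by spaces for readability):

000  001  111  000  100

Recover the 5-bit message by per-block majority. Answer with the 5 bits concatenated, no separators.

00100

Block 1 (000): 0 ones → 0
Block 2 (001): 1 one → 0
Block 3 (111): 3 ones → 1
Block 4 (000): 0 ones → 0
Block 5 (100): 1 one → 0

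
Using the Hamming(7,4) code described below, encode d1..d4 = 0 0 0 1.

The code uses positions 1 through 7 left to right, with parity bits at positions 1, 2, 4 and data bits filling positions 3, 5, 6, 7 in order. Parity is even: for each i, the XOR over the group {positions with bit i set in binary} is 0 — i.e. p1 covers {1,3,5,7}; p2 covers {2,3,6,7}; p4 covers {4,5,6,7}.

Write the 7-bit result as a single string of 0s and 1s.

1101001

Place data at non-parity positions: p1 p2 0 p4 0 0 1
p1 (pos 1,3,5,7): XOR of data positions = 0⊕0⊕1 = 1
p2 (pos 2,3,6,7): XOR of data positions = 0⊕0⊕1 = 1
p4 (pos 4,5,6,7): XOR of data positions = 0⊕0⊕1 = 1
Codeword: 1101001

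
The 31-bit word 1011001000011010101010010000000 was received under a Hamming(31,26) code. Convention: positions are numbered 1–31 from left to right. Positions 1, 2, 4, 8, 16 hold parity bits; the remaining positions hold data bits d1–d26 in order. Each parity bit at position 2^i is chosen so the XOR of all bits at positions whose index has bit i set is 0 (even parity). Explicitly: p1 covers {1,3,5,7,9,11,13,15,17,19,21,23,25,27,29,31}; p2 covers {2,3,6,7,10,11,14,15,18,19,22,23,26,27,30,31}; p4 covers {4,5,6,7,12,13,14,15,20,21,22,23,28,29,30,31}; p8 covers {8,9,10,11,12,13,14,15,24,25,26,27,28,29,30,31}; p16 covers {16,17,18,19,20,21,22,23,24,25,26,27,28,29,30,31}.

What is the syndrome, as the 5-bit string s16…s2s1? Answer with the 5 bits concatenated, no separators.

s1 (pos 1,3,5,7,9,11,13,15,17,19,21,23,25,27,29,31): 1⊕1⊕0⊕1⊕0⊕0⊕1⊕1⊕1⊕1⊕1⊕0⊕0⊕0⊕0⊕0 = 0
s2 (pos 2,3,6,7,10,11,14,15,18,19,22,23,26,27,30,31): 0⊕1⊕0⊕1⊕0⊕0⊕0⊕1⊕0⊕1⊕0⊕0⊕0⊕0⊕0⊕0 = 0
s4 (pos 4,5,6,7,12,13,14,15,20,21,22,23,28,29,30,31): 1⊕0⊕0⊕1⊕1⊕1⊕0⊕1⊕0⊕1⊕0⊕0⊕0⊕0⊕0⊕0 = 0
s8 (pos 8,9,10,11,12,13,14,15,24,25,26,27,28,29,30,31): 0⊕0⊕0⊕0⊕1⊕1⊕0⊕1⊕1⊕0⊕0⊕0⊕0⊕0⊕0⊕0 = 0
s16 (pos 16,17,18,19,20,21,22,23,24,25,26,27,28,29,30,31): 0⊕1⊕0⊕1⊕0⊕1⊕0⊕0⊕1⊕0⊕0⊕0⊕0⊕0⊕0⊕0 = 0
Syndrome s16…s1 = 00000 → no error.

00000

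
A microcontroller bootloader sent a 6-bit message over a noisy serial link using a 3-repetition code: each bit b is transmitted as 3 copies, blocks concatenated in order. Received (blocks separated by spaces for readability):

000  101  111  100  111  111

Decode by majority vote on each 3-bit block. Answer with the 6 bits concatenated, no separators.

Block 1 (000): 0 ones → 0
Block 2 (101): 2 ones → 1
Block 3 (111): 3 ones → 1
Block 4 (100): 1 one → 0
Block 5 (111): 3 ones → 1
Block 6 (111): 3 ones → 1

011011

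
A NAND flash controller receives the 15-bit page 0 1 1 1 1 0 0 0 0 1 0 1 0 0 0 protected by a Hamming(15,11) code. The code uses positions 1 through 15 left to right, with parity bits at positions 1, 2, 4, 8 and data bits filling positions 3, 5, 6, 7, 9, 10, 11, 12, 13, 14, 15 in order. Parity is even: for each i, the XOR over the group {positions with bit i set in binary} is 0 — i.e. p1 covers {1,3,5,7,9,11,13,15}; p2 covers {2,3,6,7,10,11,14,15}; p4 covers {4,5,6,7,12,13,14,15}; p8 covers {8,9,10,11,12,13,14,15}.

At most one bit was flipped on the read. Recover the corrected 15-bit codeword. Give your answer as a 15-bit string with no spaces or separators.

011111000101000

s1 (pos 1,3,5,7,9,11,13,15): 0⊕1⊕1⊕0⊕0⊕0⊕0⊕0 = 0
s2 (pos 2,3,6,7,10,11,14,15): 1⊕1⊕0⊕0⊕1⊕0⊕0⊕0 = 1
s4 (pos 4,5,6,7,12,13,14,15): 1⊕1⊕0⊕0⊕1⊕0⊕0⊕0 = 1
s8 (pos 8,9,10,11,12,13,14,15): 0⊕0⊕1⊕0⊕1⊕0⊕0⊕0 = 0
Syndrome s8…s1 = 0110 → error at position 6.
Flip position 6: 011110000101000 → 011111000101000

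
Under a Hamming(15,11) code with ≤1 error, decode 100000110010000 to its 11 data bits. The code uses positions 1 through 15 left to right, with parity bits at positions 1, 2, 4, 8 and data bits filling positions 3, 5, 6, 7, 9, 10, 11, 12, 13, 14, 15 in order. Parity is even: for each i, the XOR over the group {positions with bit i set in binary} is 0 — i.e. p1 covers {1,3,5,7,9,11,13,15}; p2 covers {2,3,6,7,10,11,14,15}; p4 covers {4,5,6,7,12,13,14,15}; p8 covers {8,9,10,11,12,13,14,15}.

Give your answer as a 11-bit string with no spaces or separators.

s1 (pos 1,3,5,7,9,11,13,15): 1⊕0⊕0⊕1⊕0⊕1⊕0⊕0 = 1
s2 (pos 2,3,6,7,10,11,14,15): 0⊕0⊕0⊕1⊕0⊕1⊕0⊕0 = 0
s4 (pos 4,5,6,7,12,13,14,15): 0⊕0⊕0⊕1⊕0⊕0⊕0⊕0 = 1
s8 (pos 8,9,10,11,12,13,14,15): 1⊕0⊕0⊕1⊕0⊕0⊕0⊕0 = 0
Syndrome s8…s1 = 0101 → error at position 5.
Flip position 5: 100000110010000 → 100010110010000
Read data bits from positions 3,5,6,7,9,10,11,12,13,14,15: 01010010000

01010010000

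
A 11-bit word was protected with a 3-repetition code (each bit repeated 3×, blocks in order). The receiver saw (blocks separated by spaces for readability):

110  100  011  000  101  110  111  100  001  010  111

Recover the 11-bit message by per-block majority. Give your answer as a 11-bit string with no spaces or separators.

10101110001

Block 1 (110): 2 ones → 1
Block 2 (100): 1 one → 0
Block 3 (011): 2 ones → 1
Block 4 (000): 0 ones → 0
Block 5 (101): 2 ones → 1
Block 6 (110): 2 ones → 1
Block 7 (111): 3 ones → 1
Block 8 (100): 1 one → 0
Block 9 (001): 1 one → 0
Block 10 (010): 1 one → 0
Block 11 (111): 3 ones → 1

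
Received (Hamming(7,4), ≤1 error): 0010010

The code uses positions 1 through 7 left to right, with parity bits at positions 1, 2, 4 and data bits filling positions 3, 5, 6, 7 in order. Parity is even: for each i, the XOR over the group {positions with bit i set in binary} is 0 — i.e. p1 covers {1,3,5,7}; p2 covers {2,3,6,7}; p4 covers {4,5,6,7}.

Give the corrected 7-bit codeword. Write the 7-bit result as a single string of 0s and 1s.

s1 (pos 1,3,5,7): 0⊕1⊕0⊕0 = 1
s2 (pos 2,3,6,7): 0⊕1⊕1⊕0 = 0
s4 (pos 4,5,6,7): 0⊕0⊕1⊕0 = 1
Syndrome s4…s1 = 101 → error at position 5.
Flip position 5: 0010010 → 0010110

0010110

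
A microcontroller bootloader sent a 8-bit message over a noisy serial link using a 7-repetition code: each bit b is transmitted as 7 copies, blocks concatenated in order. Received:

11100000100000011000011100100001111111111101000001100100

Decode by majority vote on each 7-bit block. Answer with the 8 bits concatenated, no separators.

00011100

Block 1 (1110000): 3 ones → 0
Block 2 (0100000): 1 one → 0
Block 3 (0110000): 2 ones → 0
Block 4 (1110010): 4 ones → 1
Block 5 (0001111): 4 ones → 1
Block 6 (1111111): 7 ones → 1
Block 7 (0100000): 1 one → 0
Block 8 (1100100): 3 ones → 0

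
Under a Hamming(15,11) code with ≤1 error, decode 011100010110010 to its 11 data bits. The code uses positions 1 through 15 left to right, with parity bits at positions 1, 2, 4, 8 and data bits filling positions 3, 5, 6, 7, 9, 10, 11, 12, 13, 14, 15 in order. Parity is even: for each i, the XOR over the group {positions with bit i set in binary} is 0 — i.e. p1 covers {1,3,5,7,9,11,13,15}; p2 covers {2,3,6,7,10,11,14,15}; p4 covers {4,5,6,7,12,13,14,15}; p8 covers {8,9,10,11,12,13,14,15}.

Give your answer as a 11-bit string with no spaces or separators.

10000110010

s1 (pos 1,3,5,7,9,11,13,15): 0⊕1⊕0⊕0⊕0⊕1⊕0⊕0 = 0
s2 (pos 2,3,6,7,10,11,14,15): 1⊕1⊕0⊕0⊕1⊕1⊕1⊕0 = 1
s4 (pos 4,5,6,7,12,13,14,15): 1⊕0⊕0⊕0⊕0⊕0⊕1⊕0 = 0
s8 (pos 8,9,10,11,12,13,14,15): 1⊕0⊕1⊕1⊕0⊕0⊕1⊕0 = 0
Syndrome s8…s1 = 0010 → error at position 2.
Flip position 2: 011100010110010 → 001100010110010
Read data bits from positions 3,5,6,7,9,10,11,12,13,14,15: 10000110010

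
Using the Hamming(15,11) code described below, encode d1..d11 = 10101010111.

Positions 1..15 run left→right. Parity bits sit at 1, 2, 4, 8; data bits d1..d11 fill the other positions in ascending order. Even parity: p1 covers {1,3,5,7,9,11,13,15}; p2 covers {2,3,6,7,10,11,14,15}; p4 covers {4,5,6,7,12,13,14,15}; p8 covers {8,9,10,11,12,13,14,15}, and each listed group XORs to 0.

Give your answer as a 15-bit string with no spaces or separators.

Place data at non-parity positions: p1 p2 1 p4 0 1 0 p8 1 0 1 0 1 1 1
p1 (pos 1,3,5,7,9,11,13,15): XOR of data positions = 1⊕0⊕0⊕1⊕1⊕1⊕1 = 1
p2 (pos 2,3,6,7,10,11,14,15): XOR of data positions = 1⊕1⊕0⊕0⊕1⊕1⊕1 = 1
p4 (pos 4,5,6,7,12,13,14,15): XOR of data positions = 0⊕1⊕0⊕0⊕1⊕1⊕1 = 0
p8 (pos 8,9,10,11,12,13,14,15): XOR of data positions = 1⊕0⊕1⊕0⊕1⊕1⊕1 = 1
Codeword: 111001011010111

111001011010111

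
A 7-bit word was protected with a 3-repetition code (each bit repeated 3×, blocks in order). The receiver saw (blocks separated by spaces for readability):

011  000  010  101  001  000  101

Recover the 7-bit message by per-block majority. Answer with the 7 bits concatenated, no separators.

Block 1 (011): 2 ones → 1
Block 2 (000): 0 ones → 0
Block 3 (010): 1 one → 0
Block 4 (101): 2 ones → 1
Block 5 (001): 1 one → 0
Block 6 (000): 0 ones → 0
Block 7 (101): 2 ones → 1

1001001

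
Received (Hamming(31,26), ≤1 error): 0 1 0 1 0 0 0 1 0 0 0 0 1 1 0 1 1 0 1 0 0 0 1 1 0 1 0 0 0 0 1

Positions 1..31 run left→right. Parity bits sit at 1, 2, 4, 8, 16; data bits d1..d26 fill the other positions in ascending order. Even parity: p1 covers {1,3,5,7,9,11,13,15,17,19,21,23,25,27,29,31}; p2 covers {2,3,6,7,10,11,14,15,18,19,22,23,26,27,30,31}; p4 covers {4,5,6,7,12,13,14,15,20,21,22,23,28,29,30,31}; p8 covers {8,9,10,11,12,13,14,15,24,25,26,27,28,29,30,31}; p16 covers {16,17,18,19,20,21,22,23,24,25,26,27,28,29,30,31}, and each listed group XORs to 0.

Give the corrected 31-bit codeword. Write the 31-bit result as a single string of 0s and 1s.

s1 (pos 1,3,5,7,9,11,13,15,17,19,21,23,25,27,29,31): 0⊕0⊕0⊕0⊕0⊕0⊕1⊕0⊕1⊕1⊕0⊕1⊕0⊕0⊕0⊕1 = 1
s2 (pos 2,3,6,7,10,11,14,15,18,19,22,23,26,27,30,31): 1⊕0⊕0⊕0⊕0⊕0⊕1⊕0⊕0⊕1⊕0⊕1⊕1⊕0⊕0⊕1 = 0
s4 (pos 4,5,6,7,12,13,14,15,20,21,22,23,28,29,30,31): 1⊕0⊕0⊕0⊕0⊕1⊕1⊕0⊕0⊕0⊕0⊕1⊕0⊕0⊕0⊕1 = 1
s8 (pos 8,9,10,11,12,13,14,15,24,25,26,27,28,29,30,31): 1⊕0⊕0⊕0⊕0⊕1⊕1⊕0⊕1⊕0⊕1⊕0⊕0⊕0⊕0⊕1 = 0
s16 (pos 16,17,18,19,20,21,22,23,24,25,26,27,28,29,30,31): 1⊕1⊕0⊕1⊕0⊕0⊕0⊕1⊕1⊕0⊕1⊕0⊕0⊕0⊕0⊕1 = 1
Syndrome s16…s1 = 10101 → error at position 21.
Flip position 21: 0101000100001101101000110100001 → 0101000100001101101010110100001

0101000100001101101010110100001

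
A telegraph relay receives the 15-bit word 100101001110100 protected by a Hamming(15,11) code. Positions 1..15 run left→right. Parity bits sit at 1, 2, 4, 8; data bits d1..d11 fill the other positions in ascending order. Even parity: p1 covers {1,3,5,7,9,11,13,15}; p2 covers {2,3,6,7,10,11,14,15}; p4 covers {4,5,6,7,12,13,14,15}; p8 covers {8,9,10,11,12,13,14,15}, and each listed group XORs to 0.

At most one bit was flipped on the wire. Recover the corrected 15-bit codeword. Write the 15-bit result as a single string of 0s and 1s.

s1 (pos 1,3,5,7,9,11,13,15): 1⊕0⊕0⊕0⊕1⊕1⊕1⊕0 = 0
s2 (pos 2,3,6,7,10,11,14,15): 0⊕0⊕1⊕0⊕1⊕1⊕0⊕0 = 1
s4 (pos 4,5,6,7,12,13,14,15): 1⊕0⊕1⊕0⊕0⊕1⊕0⊕0 = 1
s8 (pos 8,9,10,11,12,13,14,15): 0⊕1⊕1⊕1⊕0⊕1⊕0⊕0 = 0
Syndrome s8…s1 = 0110 → error at position 6.
Flip position 6: 100101001110100 → 100100001110100

100100001110100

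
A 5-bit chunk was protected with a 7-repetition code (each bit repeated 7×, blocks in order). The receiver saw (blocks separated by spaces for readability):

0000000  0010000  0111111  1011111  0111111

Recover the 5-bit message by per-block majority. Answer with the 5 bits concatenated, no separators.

Block 1 (0000000): 0 ones → 0
Block 2 (0010000): 1 one → 0
Block 3 (0111111): 6 ones → 1
Block 4 (1011111): 6 ones → 1
Block 5 (0111111): 6 ones → 1

00111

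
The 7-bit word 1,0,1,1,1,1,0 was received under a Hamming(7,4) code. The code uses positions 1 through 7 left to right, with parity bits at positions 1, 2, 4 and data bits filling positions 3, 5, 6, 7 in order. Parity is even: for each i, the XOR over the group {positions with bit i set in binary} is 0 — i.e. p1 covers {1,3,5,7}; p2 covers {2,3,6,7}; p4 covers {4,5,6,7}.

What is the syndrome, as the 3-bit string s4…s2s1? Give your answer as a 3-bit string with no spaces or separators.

s1 (pos 1,3,5,7): 1⊕1⊕1⊕0 = 1
s2 (pos 2,3,6,7): 0⊕1⊕1⊕0 = 0
s4 (pos 4,5,6,7): 1⊕1⊕1⊕0 = 1
Syndrome s4…s1 = 101 → error at position 5.

101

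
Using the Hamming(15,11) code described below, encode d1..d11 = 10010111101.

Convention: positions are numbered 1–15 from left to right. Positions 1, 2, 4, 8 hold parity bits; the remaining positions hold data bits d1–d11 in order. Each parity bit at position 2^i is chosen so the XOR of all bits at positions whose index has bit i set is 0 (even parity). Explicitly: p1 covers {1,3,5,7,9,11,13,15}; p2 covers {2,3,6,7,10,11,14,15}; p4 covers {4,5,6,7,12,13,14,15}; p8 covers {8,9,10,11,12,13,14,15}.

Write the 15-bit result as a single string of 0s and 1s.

111000110111101

Place data at non-parity positions: p1 p2 1 p4 0 0 1 p8 0 1 1 1 1 0 1
p1 (pos 1,3,5,7,9,11,13,15): XOR of data positions = 1⊕0⊕1⊕0⊕1⊕1⊕1 = 1
p2 (pos 2,3,6,7,10,11,14,15): XOR of data positions = 1⊕0⊕1⊕1⊕1⊕0⊕1 = 1
p4 (pos 4,5,6,7,12,13,14,15): XOR of data positions = 0⊕0⊕1⊕1⊕1⊕0⊕1 = 0
p8 (pos 8,9,10,11,12,13,14,15): XOR of data positions = 0⊕1⊕1⊕1⊕1⊕0⊕1 = 1
Codeword: 111000110111101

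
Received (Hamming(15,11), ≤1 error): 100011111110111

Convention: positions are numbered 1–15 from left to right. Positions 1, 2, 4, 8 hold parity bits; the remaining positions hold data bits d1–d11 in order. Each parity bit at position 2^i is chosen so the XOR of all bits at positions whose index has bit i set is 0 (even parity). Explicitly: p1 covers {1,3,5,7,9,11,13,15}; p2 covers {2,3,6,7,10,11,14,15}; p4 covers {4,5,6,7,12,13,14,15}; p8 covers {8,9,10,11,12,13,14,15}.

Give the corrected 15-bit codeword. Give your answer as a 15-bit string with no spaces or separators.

100011110110111

s1 (pos 1,3,5,7,9,11,13,15): 1⊕0⊕1⊕1⊕1⊕1⊕1⊕1 = 1
s2 (pos 2,3,6,7,10,11,14,15): 0⊕0⊕1⊕1⊕1⊕1⊕1⊕1 = 0
s4 (pos 4,5,6,7,12,13,14,15): 0⊕1⊕1⊕1⊕0⊕1⊕1⊕1 = 0
s8 (pos 8,9,10,11,12,13,14,15): 1⊕1⊕1⊕1⊕0⊕1⊕1⊕1 = 1
Syndrome s8…s1 = 1001 → error at position 9.
Flip position 9: 100011111110111 → 100011110110111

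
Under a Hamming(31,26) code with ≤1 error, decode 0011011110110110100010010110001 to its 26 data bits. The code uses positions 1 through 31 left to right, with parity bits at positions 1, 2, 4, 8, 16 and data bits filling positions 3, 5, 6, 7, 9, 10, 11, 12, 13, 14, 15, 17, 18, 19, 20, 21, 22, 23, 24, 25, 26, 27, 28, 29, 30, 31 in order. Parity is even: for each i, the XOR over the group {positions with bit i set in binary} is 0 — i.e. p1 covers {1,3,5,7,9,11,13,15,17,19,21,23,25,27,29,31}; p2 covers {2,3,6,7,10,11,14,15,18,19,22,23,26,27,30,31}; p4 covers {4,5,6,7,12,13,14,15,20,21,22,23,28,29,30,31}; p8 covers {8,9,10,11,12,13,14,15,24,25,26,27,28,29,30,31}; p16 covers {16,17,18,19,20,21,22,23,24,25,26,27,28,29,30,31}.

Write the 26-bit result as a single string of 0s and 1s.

s1 (pos 1,3,5,7,9,11,13,15,17,19,21,23,25,27,29,31): 0⊕1⊕0⊕1⊕1⊕1⊕0⊕1⊕1⊕0⊕1⊕0⊕0⊕1⊕0⊕1 = 1
s2 (pos 2,3,6,7,10,11,14,15,18,19,22,23,26,27,30,31): 0⊕1⊕1⊕1⊕0⊕1⊕1⊕1⊕0⊕0⊕0⊕0⊕1⊕1⊕0⊕1 = 1
s4 (pos 4,5,6,7,12,13,14,15,20,21,22,23,28,29,30,31): 1⊕0⊕1⊕1⊕1⊕0⊕1⊕1⊕0⊕1⊕0⊕0⊕0⊕0⊕0⊕1 = 0
s8 (pos 8,9,10,11,12,13,14,15,24,25,26,27,28,29,30,31): 1⊕1⊕0⊕1⊕1⊕0⊕1⊕1⊕1⊕0⊕1⊕1⊕0⊕0⊕0⊕1 = 0
s16 (pos 16,17,18,19,20,21,22,23,24,25,26,27,28,29,30,31): 0⊕1⊕0⊕0⊕0⊕1⊕0⊕0⊕1⊕0⊕1⊕1⊕0⊕0⊕0⊕1 = 0
Syndrome s16…s1 = 00011 → error at position 3.
Flip position 3: 0011011110110110100010010110001 → 0001011110110110100010010110001
Read data bits from positions 3,5,6,7,9,10,11,12,13,14,15,17,18,19,20,21,22,23,24,25,26,27,28,29,30,31: 00111011011100010010110001

00111011011100010010110001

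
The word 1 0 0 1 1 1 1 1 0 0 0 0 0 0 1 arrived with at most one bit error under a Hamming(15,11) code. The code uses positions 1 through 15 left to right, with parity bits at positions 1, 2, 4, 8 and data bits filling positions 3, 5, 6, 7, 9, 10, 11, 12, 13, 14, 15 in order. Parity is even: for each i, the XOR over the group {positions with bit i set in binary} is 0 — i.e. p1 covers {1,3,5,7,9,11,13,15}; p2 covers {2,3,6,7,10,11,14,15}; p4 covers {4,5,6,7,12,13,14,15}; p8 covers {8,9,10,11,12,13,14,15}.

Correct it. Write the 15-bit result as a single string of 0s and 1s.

s1 (pos 1,3,5,7,9,11,13,15): 1⊕0⊕1⊕1⊕0⊕0⊕0⊕1 = 0
s2 (pos 2,3,6,7,10,11,14,15): 0⊕0⊕1⊕1⊕0⊕0⊕0⊕1 = 1
s4 (pos 4,5,6,7,12,13,14,15): 1⊕1⊕1⊕1⊕0⊕0⊕0⊕1 = 1
s8 (pos 8,9,10,11,12,13,14,15): 1⊕0⊕0⊕0⊕0⊕0⊕0⊕1 = 0
Syndrome s8…s1 = 0110 → error at position 6.
Flip position 6: 100111110000001 → 100110110000001

100110110000001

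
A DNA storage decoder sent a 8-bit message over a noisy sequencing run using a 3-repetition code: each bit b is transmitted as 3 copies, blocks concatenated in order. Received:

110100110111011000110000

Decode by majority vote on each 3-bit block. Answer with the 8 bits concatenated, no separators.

10111010

Block 1 (110): 2 ones → 1
Block 2 (100): 1 one → 0
Block 3 (110): 2 ones → 1
Block 4 (111): 3 ones → 1
Block 5 (011): 2 ones → 1
Block 6 (000): 0 ones → 0
Block 7 (110): 2 ones → 1
Block 8 (000): 0 ones → 0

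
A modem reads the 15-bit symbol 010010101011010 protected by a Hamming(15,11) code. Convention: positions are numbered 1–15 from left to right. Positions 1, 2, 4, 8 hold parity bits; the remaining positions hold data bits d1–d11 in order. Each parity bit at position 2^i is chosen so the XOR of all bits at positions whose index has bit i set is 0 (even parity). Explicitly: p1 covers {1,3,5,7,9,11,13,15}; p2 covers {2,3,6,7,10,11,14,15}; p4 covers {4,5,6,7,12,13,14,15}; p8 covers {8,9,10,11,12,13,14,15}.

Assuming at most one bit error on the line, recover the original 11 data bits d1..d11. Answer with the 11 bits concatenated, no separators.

s1 (pos 1,3,5,7,9,11,13,15): 0⊕0⊕1⊕1⊕1⊕1⊕0⊕0 = 0
s2 (pos 2,3,6,7,10,11,14,15): 1⊕0⊕0⊕1⊕0⊕1⊕1⊕0 = 0
s4 (pos 4,5,6,7,12,13,14,15): 0⊕1⊕0⊕1⊕1⊕0⊕1⊕0 = 0
s8 (pos 8,9,10,11,12,13,14,15): 0⊕1⊕0⊕1⊕1⊕0⊕1⊕0 = 0
Syndrome s8…s1 = 0000 → no error.
Read data bits from positions 3,5,6,7,9,10,11,12,13,14,15: 01011011010

01011011010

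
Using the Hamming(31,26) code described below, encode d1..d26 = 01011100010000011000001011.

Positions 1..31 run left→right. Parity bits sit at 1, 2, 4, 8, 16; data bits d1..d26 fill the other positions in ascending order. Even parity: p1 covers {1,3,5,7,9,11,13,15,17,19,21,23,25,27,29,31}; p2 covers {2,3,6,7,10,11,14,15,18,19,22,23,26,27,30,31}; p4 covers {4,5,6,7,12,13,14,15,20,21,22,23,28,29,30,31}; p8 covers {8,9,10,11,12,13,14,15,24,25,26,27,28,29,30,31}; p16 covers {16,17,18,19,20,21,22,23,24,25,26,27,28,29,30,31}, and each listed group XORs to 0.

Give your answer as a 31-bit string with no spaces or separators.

Place data at non-parity positions: p1 p2 0 p4 1 0 1 p8 1 1 0 0 0 1 0 p16 0 0 0 0 1 1 0 0 0 0 0 1 0 1 1
p1 (pos 1,3,5,7,9,11,13,15,17,19,21,23,25,27,29,31): XOR of data positions = 0⊕1⊕1⊕1⊕0⊕0⊕0⊕0⊕0⊕1⊕0⊕0⊕0⊕0⊕1 = 1
p2 (pos 2,3,6,7,10,11,14,15,18,19,22,23,26,27,30,31): XOR of data positions = 0⊕0⊕1⊕1⊕0⊕1⊕0⊕0⊕0⊕1⊕0⊕0⊕0⊕1⊕1 = 0
p4 (pos 4,5,6,7,12,13,14,15,20,21,22,23,28,29,30,31): XOR of data positions = 1⊕0⊕1⊕0⊕0⊕1⊕0⊕0⊕1⊕1⊕0⊕1⊕0⊕1⊕1 = 0
p8 (pos 8,9,10,11,12,13,14,15,24,25,26,27,28,29,30,31): XOR of data positions = 1⊕1⊕0⊕0⊕0⊕1⊕0⊕0⊕0⊕0⊕0⊕1⊕0⊕1⊕1 = 0
p16 (pos 16,17,18,19,20,21,22,23,24,25,26,27,28,29,30,31): XOR of data positions = 0⊕0⊕0⊕0⊕1⊕1⊕0⊕0⊕0⊕0⊕0⊕1⊕0⊕1⊕1 = 1
Codeword: 1000101011000101000011000001011

1000101011000101000011000001011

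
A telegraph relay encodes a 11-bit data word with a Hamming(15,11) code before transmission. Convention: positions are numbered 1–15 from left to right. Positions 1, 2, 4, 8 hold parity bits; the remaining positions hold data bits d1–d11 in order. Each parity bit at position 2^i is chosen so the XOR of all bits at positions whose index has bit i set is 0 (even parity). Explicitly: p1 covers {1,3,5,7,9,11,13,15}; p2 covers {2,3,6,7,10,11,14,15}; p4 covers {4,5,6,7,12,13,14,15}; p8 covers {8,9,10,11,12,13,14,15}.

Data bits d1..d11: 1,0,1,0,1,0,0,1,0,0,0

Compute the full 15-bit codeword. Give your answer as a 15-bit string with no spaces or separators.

001001001001000

Place data at non-parity positions: p1 p2 1 p4 0 1 0 p8 1 0 0 1 0 0 0
p1 (pos 1,3,5,7,9,11,13,15): XOR of data positions = 1⊕0⊕0⊕1⊕0⊕0⊕0 = 0
p2 (pos 2,3,6,7,10,11,14,15): XOR of data positions = 1⊕1⊕0⊕0⊕0⊕0⊕0 = 0
p4 (pos 4,5,6,7,12,13,14,15): XOR of data positions = 0⊕1⊕0⊕1⊕0⊕0⊕0 = 0
p8 (pos 8,9,10,11,12,13,14,15): XOR of data positions = 1⊕0⊕0⊕1⊕0⊕0⊕0 = 0
Codeword: 001001001001000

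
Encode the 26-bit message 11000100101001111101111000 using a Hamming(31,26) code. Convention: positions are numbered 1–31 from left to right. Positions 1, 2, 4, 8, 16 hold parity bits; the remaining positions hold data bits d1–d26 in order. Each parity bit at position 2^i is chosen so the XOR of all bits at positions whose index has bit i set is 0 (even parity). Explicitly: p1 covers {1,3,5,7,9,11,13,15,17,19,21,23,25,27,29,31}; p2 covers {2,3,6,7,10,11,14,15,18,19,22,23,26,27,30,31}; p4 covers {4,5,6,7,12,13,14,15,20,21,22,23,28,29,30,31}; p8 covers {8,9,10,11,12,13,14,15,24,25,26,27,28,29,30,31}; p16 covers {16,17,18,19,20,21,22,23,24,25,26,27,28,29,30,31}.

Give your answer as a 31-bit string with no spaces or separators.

Place data at non-parity positions: p1 p2 1 p4 1 0 0 p8 0 1 0 0 1 0 1 p16 0 0 1 1 1 1 1 0 1 1 1 1 0 0 0
p1 (pos 1,3,5,7,9,11,13,15,17,19,21,23,25,27,29,31): XOR of data positions = 1⊕1⊕0⊕0⊕0⊕1⊕1⊕0⊕1⊕1⊕1⊕1⊕1⊕0⊕0 = 1
p2 (pos 2,3,6,7,10,11,14,15,18,19,22,23,26,27,30,31): XOR of data positions = 1⊕0⊕0⊕1⊕0⊕0⊕1⊕0⊕1⊕1⊕1⊕1⊕1⊕0⊕0 = 0
p4 (pos 4,5,6,7,12,13,14,15,20,21,22,23,28,29,30,31): XOR of data positions = 1⊕0⊕0⊕0⊕1⊕0⊕1⊕1⊕1⊕1⊕1⊕1⊕0⊕0⊕0 = 0
p8 (pos 8,9,10,11,12,13,14,15,24,25,26,27,28,29,30,31): XOR of data positions = 0⊕1⊕0⊕0⊕1⊕0⊕1⊕0⊕1⊕1⊕1⊕1⊕0⊕0⊕0 = 1
p16 (pos 16,17,18,19,20,21,22,23,24,25,26,27,28,29,30,31): XOR of data positions = 0⊕0⊕1⊕1⊕1⊕1⊕1⊕0⊕1⊕1⊕1⊕1⊕0⊕0⊕0 = 1
Codeword: 1010100101001011001111101111000

1010100101001011001111101111000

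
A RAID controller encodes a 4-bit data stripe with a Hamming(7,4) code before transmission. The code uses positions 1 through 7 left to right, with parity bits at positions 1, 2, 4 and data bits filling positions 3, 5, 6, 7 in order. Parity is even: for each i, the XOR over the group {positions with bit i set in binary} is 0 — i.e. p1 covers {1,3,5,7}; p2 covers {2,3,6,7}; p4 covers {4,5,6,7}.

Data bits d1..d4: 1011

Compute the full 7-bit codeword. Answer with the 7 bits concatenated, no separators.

0110011

Place data at non-parity positions: p1 p2 1 p4 0 1 1
p1 (pos 1,3,5,7): XOR of data positions = 1⊕0⊕1 = 0
p2 (pos 2,3,6,7): XOR of data positions = 1⊕1⊕1 = 1
p4 (pos 4,5,6,7): XOR of data positions = 0⊕1⊕1 = 0
Codeword: 0110011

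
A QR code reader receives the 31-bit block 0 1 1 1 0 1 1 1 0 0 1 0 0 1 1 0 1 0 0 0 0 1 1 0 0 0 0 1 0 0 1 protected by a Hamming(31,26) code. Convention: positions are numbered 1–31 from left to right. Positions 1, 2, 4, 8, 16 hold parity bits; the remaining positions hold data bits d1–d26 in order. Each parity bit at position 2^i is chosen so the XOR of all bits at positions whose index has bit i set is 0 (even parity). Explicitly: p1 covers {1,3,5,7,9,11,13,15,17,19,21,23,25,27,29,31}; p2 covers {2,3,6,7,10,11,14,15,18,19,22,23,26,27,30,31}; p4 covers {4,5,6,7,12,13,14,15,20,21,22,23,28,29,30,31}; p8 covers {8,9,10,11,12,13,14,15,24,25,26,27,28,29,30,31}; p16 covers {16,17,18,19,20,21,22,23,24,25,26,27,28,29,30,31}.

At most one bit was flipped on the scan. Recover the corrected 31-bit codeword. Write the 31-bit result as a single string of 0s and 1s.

s1 (pos 1,3,5,7,9,11,13,15,17,19,21,23,25,27,29,31): 0⊕1⊕0⊕1⊕0⊕1⊕0⊕1⊕1⊕0⊕0⊕1⊕0⊕0⊕0⊕1 = 1
s2 (pos 2,3,6,7,10,11,14,15,18,19,22,23,26,27,30,31): 1⊕1⊕1⊕1⊕0⊕1⊕1⊕1⊕0⊕0⊕1⊕1⊕0⊕0⊕0⊕1 = 0
s4 (pos 4,5,6,7,12,13,14,15,20,21,22,23,28,29,30,31): 1⊕0⊕1⊕1⊕0⊕0⊕1⊕1⊕0⊕0⊕1⊕1⊕1⊕0⊕0⊕1 = 1
s8 (pos 8,9,10,11,12,13,14,15,24,25,26,27,28,29,30,31): 1⊕0⊕0⊕1⊕0⊕0⊕1⊕1⊕0⊕0⊕0⊕0⊕1⊕0⊕0⊕1 = 0
s16 (pos 16,17,18,19,20,21,22,23,24,25,26,27,28,29,30,31): 0⊕1⊕0⊕0⊕0⊕0⊕1⊕1⊕0⊕0⊕0⊕0⊕1⊕0⊕0⊕1 = 1
Syndrome s16…s1 = 10101 → error at position 21.
Flip position 21: 0111011100100110100001100001001 → 0111011100100110100011100001001

0111011100100110100011100001001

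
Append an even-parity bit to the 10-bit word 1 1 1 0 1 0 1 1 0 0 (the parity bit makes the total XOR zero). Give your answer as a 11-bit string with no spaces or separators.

11101011000

XOR of the 10 data bits: 1⊕1⊕1⊕0⊕1⊕0⊕1⊕1⊕0⊕0 = 0
Parity bit = 0 (so all 11 bits XOR to 0).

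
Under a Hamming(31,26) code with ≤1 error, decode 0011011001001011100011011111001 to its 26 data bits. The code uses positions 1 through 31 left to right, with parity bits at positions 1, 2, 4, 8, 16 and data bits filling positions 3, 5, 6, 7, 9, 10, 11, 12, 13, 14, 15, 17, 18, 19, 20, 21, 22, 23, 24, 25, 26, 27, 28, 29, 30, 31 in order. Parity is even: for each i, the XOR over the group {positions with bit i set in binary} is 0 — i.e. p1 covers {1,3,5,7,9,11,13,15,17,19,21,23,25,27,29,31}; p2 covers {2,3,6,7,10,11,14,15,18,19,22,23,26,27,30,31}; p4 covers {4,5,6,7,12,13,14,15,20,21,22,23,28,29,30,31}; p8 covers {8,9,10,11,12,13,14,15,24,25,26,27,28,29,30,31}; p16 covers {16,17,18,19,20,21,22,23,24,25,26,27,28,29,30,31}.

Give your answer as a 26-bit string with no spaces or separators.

10110100100100011011111001

s1 (pos 1,3,5,7,9,11,13,15,17,19,21,23,25,27,29,31): 0⊕1⊕0⊕1⊕0⊕0⊕1⊕1⊕1⊕0⊕1⊕0⊕1⊕1⊕0⊕1 = 1
s2 (pos 2,3,6,7,10,11,14,15,18,19,22,23,26,27,30,31): 0⊕1⊕1⊕1⊕1⊕0⊕0⊕1⊕0⊕0⊕1⊕0⊕1⊕1⊕0⊕1 = 1
s4 (pos 4,5,6,7,12,13,14,15,20,21,22,23,28,29,30,31): 1⊕0⊕1⊕1⊕0⊕1⊕0⊕1⊕0⊕1⊕1⊕0⊕1⊕0⊕0⊕1 = 1
s8 (pos 8,9,10,11,12,13,14,15,24,25,26,27,28,29,30,31): 0⊕0⊕1⊕0⊕0⊕1⊕0⊕1⊕1⊕1⊕1⊕1⊕1⊕0⊕0⊕1 = 1
s16 (pos 16,17,18,19,20,21,22,23,24,25,26,27,28,29,30,31): 1⊕1⊕0⊕0⊕0⊕1⊕1⊕0⊕1⊕1⊕1⊕1⊕1⊕0⊕0⊕1 = 0
Syndrome s16…s1 = 01111 → error at position 15.
Flip position 15: 0011011001001011100011011111001 → 0011011001001001100011011111001
Read data bits from positions 3,5,6,7,9,10,11,12,13,14,15,17,18,19,20,21,22,23,24,25,26,27,28,29,30,31: 10110100100100011011111001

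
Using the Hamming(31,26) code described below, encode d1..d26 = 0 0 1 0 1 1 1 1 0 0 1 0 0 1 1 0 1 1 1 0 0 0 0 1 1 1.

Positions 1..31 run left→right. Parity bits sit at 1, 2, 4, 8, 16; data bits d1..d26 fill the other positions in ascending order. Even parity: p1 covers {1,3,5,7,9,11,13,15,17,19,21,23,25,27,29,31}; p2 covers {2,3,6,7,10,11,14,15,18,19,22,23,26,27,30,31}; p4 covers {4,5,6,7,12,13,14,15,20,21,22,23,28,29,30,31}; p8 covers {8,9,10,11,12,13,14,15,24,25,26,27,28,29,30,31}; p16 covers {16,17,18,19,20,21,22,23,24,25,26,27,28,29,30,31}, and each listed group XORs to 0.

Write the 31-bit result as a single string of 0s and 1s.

1101010111110010001101110000111

Place data at non-parity positions: p1 p2 0 p4 0 1 0 p8 1 1 1 1 0 0 1 p16 0 0 1 1 0 1 1 1 0 0 0 0 1 1 1
p1 (pos 1,3,5,7,9,11,13,15,17,19,21,23,25,27,29,31): XOR of data positions = 0⊕0⊕0⊕1⊕1⊕0⊕1⊕0⊕1⊕0⊕1⊕0⊕0⊕1⊕1 = 1
p2 (pos 2,3,6,7,10,11,14,15,18,19,22,23,26,27,30,31): XOR of data positions = 0⊕1⊕0⊕1⊕1⊕0⊕1⊕0⊕1⊕1⊕1⊕0⊕0⊕1⊕1 = 1
p4 (pos 4,5,6,7,12,13,14,15,20,21,22,23,28,29,30,31): XOR of data positions = 0⊕1⊕0⊕1⊕0⊕0⊕1⊕1⊕0⊕1⊕1⊕0⊕1⊕1⊕1 = 1
p8 (pos 8,9,10,11,12,13,14,15,24,25,26,27,28,29,30,31): XOR of data positions = 1⊕1⊕1⊕1⊕0⊕0⊕1⊕1⊕0⊕0⊕0⊕0⊕1⊕1⊕1 = 1
p16 (pos 16,17,18,19,20,21,22,23,24,25,26,27,28,29,30,31): XOR of data positions = 0⊕0⊕1⊕1⊕0⊕1⊕1⊕1⊕0⊕0⊕0⊕0⊕1⊕1⊕1 = 0
Codeword: 1101010111110010001101110000111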